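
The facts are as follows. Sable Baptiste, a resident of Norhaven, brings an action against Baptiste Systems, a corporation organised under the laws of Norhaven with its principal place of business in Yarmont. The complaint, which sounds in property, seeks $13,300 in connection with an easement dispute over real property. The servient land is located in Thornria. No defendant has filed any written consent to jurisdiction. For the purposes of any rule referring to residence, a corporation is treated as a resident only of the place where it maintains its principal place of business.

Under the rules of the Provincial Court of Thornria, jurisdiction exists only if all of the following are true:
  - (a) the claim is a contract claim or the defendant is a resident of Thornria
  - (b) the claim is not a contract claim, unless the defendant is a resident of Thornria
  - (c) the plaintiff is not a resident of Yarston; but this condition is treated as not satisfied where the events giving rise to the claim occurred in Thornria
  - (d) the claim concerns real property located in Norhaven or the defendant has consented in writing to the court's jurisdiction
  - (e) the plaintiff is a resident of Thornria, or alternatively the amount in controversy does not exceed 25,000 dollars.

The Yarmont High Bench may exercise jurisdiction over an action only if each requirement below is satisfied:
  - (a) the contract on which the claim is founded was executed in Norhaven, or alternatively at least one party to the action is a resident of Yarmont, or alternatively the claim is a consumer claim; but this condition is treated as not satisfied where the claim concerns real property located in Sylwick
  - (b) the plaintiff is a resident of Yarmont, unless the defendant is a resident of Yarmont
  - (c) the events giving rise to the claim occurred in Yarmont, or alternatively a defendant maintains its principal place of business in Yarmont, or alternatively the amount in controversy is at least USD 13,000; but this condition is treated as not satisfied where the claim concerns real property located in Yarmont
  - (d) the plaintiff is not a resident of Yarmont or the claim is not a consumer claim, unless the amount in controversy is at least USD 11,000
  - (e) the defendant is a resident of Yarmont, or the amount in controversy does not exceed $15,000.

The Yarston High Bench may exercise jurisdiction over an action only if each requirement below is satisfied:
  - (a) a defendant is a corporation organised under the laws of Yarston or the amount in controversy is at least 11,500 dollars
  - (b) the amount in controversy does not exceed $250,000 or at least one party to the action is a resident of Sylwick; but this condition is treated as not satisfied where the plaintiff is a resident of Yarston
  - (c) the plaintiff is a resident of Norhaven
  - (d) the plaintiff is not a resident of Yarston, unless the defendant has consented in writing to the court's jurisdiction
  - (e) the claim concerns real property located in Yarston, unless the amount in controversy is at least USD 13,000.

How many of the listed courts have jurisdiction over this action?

2

The Provincial Court of Thornria:
  (a) The claim is a property claim, not a contract claim; the defendant resides in Yarmont, not Thornria — none of the alternatives is met. Not met.
  (b) The claim is a property claim, not a contract claim. Met.
  (c) The plaintiff resides in Norhaven, which is not Yarston. However, the operative events occurred in Thornria, which falls within the stated exception and so defeats the condition. Fails.
  (d) The property lies in Thornria, not Norhaven; no such written consent has been filed — every alternative fails. Condition not met.
  (e) The amount in controversy is 13,300 dollars, within the USD 25,000 ceiling, so this disjunct is met. Met.
  → At least one condition fails; no jurisdiction.
The Yarmont High Bench:
  (a) Baptiste Systems resides in Yarmont — that alternative is enough. The carve-out does not apply: the property lies in Thornria, not Sylwick. Met.
  (b) The plaintiff resides in Norhaven, not Yarmont. The proviso rescues it, though: the defendant resides in Yarmont. Met.
  (c) Baptiste Systems has its principal place of business in Yarmont, which satisfies one of the alternatives. And the carve-out is inapplicable — the property lies in Thornria, not Yarmont. Condition met.
  (d) The plaintiff resides in Norhaven, which is not Yarmont, so one alternative holds. Met.
  (e) The defendant resides in Yarmont, so one alternative holds. Met.
  → Jurisdiction lies.
The Yarston High Bench:
  (a) The amount in controversy is $13,300, which meets the USD 11,500 floor, so one alternative holds. Satisfied.
  (b) The amount in controversy is 13,300 dollars, within the $250,000 ceiling, which satisfies one of the alternatives. The exception is not triggered, since the plaintiff resides in Norhaven, not Yarston. Condition met.
  (c) The plaintiff resides in Norhaven. Condition met.
  (d) The plaintiff resides in Norhaven, which is not Yarston. Satisfied.
  (e) The property lies in Thornria, not Yarston. But the amount in controversy is USD 13,300, which meets the $13,000 floor, and the 'unless' clause therefore excuses the requirement. Satisfied.
  → Every requirement is satisfied — jurisdiction.
Courts with jurisdiction: the Yarmont High Bench, the Yarston High Bench — 2 in total.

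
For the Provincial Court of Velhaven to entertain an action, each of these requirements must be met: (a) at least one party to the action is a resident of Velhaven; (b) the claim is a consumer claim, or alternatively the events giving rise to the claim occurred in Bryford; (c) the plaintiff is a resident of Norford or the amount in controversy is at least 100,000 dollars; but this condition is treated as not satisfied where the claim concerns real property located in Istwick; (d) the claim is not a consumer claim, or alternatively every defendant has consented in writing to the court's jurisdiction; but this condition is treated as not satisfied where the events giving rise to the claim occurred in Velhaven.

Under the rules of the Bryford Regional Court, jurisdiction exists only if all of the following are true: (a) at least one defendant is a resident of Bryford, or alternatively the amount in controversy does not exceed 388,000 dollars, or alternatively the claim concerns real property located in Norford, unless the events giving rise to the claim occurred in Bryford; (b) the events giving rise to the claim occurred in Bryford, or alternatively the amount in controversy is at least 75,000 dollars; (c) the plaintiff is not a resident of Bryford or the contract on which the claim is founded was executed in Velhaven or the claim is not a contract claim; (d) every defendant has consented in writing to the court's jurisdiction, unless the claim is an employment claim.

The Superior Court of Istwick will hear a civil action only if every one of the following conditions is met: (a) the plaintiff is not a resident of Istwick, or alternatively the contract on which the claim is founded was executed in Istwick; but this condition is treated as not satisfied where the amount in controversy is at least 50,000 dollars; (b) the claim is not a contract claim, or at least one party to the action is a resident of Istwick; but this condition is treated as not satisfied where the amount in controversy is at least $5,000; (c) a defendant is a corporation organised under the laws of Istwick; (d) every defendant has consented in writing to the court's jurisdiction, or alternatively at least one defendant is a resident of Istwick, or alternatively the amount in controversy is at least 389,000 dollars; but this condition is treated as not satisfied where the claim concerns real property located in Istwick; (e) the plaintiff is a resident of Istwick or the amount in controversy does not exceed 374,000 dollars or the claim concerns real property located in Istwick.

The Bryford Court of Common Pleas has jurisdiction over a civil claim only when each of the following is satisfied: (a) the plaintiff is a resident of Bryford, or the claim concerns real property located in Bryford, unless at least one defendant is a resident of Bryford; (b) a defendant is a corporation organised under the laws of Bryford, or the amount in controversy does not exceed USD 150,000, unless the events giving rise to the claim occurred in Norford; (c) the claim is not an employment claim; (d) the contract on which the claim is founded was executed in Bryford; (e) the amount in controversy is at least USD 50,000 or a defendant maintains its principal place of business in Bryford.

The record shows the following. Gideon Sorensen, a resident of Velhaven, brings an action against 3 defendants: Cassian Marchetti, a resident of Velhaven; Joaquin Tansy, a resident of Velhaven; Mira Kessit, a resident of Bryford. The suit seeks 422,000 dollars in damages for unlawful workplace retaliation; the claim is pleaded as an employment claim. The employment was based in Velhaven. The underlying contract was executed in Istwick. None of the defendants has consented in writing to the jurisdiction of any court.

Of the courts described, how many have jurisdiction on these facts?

1

The Provincial Court of Velhaven:
  (a) Gideon Sorensen resides in Velhaven. Satisfied.
  (b) The claim is an employment claim, not a consumer claim; the operative events occurred in Velhaven, not Bryford — every alternative fails. Fails.
  (c) The amount in controversy is USD 422,000, which meets the 100,000 dollars floor, which satisfies one of the alternatives. The carve-out does not apply: the claim does not concern real property. Condition met.
  (d) The claim is an employment claim, not a consumer claim — that alternative is enough. But the operative events occurred in Velhaven, triggering the carve-out and defeating this condition. Fails.
  → The court lacks jurisdiction.
The Bryford Regional Court:
  (a) Mira Kessit resides in Bryford — that alternative is enough. Met.
  (b) The amount in controversy is $422,000, which meets the 75,000 dollars floor, which satisfies one of the alternatives. Met.
  (c) The plaintiff resides in Velhaven, which is not Bryford, so one alternative holds. Met.
  (d) No such written consent has been filed. The proviso rescues it, though: the claim is an employment claim. Condition met.
  → Jurisdiction lies.
The Superior Court of Istwick:
  (a) The plaintiff resides in Velhaven, which is not Istwick, which satisfies one of the alternatives. But the amount in controversy is 422,000 dollars, which meets the USD 50,000 floor, triggering the carve-out and defeating this condition. Not satisfied.
  (b) The claim is an employment claim, not a contract claim — that alternative is enough. However, the amount in controversy is 422,000 dollars, which meets the $5,000 floor, which falls within the stated exception and so defeats the condition. Not met.
  (c) No defendant is a corporation. Not met.
  (d) The amount in controversy is $422,000, which meets the $389,000 floor, so this disjunct is met. And the carve-out is inapplicable — the claim does not concern real property. Condition met.
  (e) The plaintiff resides in Velhaven, not Istwick; the amount in controversy is USD 422,000, above the $374,000 ceiling; the claim does not concern real property — every alternative fails. Fails.
  → At least one condition fails; no jurisdiction.
The Bryford Court of Common Pleas:
  (a) The plaintiff resides in Velhaven, not Bryford; the claim does not concern real property — no alternative holds. However, Mira Kessit resides in Bryford, so the 'unless' proviso supplies this condition. Satisfied.
  (b) No defendant is a corporation; the amount in controversy is 422,000 dollars, above the USD 150,000 ceiling — no alternative holds. The proviso offers no rescue either, since the operative events occurred in Velhaven, not Norford. Not met.
  (c) The claim is an employment claim. Not satisfied.
  (d) The contract was executed in Istwick, not Bryford. Condition not met.
  (e) The amount in controversy is $422,000, which meets the USD 50,000 floor, so one alternative holds. Met.
  → At least one condition fails; no jurisdiction.
Courts with jurisdiction: the Bryford Regional Court — 1 in total.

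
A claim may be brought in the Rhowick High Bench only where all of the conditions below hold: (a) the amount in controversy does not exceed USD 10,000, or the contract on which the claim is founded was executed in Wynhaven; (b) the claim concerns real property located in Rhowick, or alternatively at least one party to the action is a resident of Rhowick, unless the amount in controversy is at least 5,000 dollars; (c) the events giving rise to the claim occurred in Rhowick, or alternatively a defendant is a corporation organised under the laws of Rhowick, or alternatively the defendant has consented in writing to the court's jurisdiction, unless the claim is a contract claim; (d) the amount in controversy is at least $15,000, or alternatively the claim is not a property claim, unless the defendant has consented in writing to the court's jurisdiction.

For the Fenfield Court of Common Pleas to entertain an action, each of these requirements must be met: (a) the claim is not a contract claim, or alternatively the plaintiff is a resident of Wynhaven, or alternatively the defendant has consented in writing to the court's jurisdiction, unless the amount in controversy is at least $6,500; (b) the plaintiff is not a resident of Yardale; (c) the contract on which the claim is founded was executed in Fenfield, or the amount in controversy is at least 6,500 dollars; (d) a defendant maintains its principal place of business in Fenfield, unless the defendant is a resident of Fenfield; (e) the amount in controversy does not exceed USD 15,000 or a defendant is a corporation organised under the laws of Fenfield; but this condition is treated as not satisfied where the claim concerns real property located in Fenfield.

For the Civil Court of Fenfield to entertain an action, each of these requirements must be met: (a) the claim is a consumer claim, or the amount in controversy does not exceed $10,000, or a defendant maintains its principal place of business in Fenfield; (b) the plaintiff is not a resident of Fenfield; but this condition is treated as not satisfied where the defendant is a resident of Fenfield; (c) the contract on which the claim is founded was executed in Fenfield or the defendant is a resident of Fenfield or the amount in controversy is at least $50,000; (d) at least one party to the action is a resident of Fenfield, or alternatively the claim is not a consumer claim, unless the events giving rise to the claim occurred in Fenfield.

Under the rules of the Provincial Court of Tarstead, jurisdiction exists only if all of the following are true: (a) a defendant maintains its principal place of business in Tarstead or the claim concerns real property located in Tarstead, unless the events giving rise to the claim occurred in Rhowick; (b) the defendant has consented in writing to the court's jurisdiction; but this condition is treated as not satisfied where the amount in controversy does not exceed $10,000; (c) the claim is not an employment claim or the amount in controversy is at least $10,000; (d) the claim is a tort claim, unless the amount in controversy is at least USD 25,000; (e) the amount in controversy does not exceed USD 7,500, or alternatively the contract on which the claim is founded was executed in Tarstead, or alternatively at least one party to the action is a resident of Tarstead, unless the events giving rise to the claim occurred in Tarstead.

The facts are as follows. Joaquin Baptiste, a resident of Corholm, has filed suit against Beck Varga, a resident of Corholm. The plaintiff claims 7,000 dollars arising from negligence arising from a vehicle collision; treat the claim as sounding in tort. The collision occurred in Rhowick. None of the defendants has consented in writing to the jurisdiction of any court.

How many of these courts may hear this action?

The Rhowick High Bench:
  (a) The amount in controversy is 7,000 dollars, within the 10,000 dollars ceiling, so one alternative holds. Met.
  (b) The claim does not concern real property; no party resides in Rhowick — every alternative fails. But the amount in controversy is 7,000 dollars, which meets the 5,000 dollars floor, and the 'unless' clause therefore excuses the requirement. Met.
  (c) The operative events occurred in Rhowick, which satisfies one of the alternatives. Condition met.
  (d) The claim is a tort claim, not a property claim — that alternative is enough. Condition met.
  → The court has jurisdiction.
The Fenfield Court of Common Pleas:
  (a) The claim is a tort claim, not a contract claim — that alternative is enough. Met.
  (b) The plaintiff resides in Corholm, which is not Yardale. Satisfied.
  (c) The amount in controversy is $7,000, which meets the USD 6,500 floor, so one alternative holds. Satisfied.
  (d) No defendant is a corporation. Nor does the 'unless' clause help: the defendant resides in Corholm, not Fenfield. Not met.
  (e) The amount in controversy is USD 7,000, within the $15,000 ceiling, which satisfies one of the alternatives. The exception is not triggered, since the claim does not concern real property. Satisfied.
  → The court lacks jurisdiction.
The Civil Court of Fenfield:
  (a) The amount in controversy is 7,000 dollars, within the 10,000 dollars ceiling, so this disjunct is met. Condition met.
  (b) The plaintiff resides in Corholm, which is not Fenfield. The carve-out does not apply: the defendant resides in Corholm, not Fenfield. Satisfied.
  (c) No contract (and hence no place of execution) is alleged; the defendant resides in Corholm, not Fenfield; the amount in controversy is 7,000 dollars, below the 50,000 dollars floor — no alternative holds. Fails.
  (d) The claim is a tort claim, not a consumer claim, which satisfies one of the alternatives. Met.
  → The court lacks jurisdiction.
The Provincial Court of Tarstead:
  (a) No defendant is a corporation; the claim does not concern real property — every alternative fails. However, the operative events occurred in Rhowick, so the 'unless' proviso supplies this condition. Condition met.
  (b) No such written consent has been filed. Fails.
  (c) The claim is a tort claim, not an employment claim, so this disjunct is met. Met.
  (d) The claim is a tort claim. Satisfied.
  (e) The amount in controversy is 7,000 dollars, within the USD 7,500 ceiling — that alternative is enough. Satisfied.
  → The court lacks jurisdiction.
Courts with jurisdiction: the Rhowick High Bench — 1 in total.

1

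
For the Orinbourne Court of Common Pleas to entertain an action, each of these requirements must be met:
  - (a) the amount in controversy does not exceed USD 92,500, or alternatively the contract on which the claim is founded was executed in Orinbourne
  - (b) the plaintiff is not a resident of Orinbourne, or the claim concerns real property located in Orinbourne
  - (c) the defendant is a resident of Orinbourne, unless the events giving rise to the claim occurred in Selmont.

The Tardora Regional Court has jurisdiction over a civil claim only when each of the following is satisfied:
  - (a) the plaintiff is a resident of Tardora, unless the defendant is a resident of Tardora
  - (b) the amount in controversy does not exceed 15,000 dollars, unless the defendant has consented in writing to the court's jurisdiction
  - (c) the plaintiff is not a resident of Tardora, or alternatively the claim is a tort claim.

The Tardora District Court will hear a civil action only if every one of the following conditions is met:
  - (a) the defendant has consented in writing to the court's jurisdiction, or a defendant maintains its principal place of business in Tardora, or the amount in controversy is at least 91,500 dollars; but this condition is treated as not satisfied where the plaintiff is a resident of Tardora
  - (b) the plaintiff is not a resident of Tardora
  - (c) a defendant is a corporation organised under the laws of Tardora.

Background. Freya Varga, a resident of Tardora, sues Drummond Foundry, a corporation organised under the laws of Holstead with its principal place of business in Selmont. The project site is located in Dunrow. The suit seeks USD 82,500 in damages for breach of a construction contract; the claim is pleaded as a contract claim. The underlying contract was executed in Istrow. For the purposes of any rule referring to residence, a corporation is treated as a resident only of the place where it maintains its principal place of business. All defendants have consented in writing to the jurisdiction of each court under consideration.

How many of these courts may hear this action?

The Orinbourne Court of Common Pleas:
  (a) The amount in controversy is $82,500, within the $92,500 ceiling — that alternative is enough. Condition met.
  (b) The plaintiff resides in Tardora, which is not Orinbourne — that alternative is enough. Satisfied.
  (c) The defendant resides in Selmont, not Orinbourne. And the operative events occurred in Dunrow, not Selmont, so the proviso does not save it. Fails.
  → At least one condition fails; no jurisdiction.
The Tardora Regional Court:
  (a) The plaintiff resides in Tardora. Condition met.
  (b) The amount in controversy is $82,500, above the 15,000 dollars ceiling. However, every defendant has filed written consent, so the 'unless' proviso supplies this condition. Met.
  (c) The plaintiff resides in Tardora; the claim is a contract claim, not a tort claim — every alternative fails. Not met.
  → No jurisdiction.
The Tardora District Court:
  (a) Every defendant has filed written consent, so this disjunct is met. But the plaintiff resides in Tardora, triggering the carve-out and defeating this condition. Fails.
  (b) The plaintiff resides in Tardora. Not met.
  (c) The corporate defendant(s) are organised in Holstead, not Tardora. Not met.
  → Not every requirement is met — no jurisdiction.
No court satisfies all of its conditions.

0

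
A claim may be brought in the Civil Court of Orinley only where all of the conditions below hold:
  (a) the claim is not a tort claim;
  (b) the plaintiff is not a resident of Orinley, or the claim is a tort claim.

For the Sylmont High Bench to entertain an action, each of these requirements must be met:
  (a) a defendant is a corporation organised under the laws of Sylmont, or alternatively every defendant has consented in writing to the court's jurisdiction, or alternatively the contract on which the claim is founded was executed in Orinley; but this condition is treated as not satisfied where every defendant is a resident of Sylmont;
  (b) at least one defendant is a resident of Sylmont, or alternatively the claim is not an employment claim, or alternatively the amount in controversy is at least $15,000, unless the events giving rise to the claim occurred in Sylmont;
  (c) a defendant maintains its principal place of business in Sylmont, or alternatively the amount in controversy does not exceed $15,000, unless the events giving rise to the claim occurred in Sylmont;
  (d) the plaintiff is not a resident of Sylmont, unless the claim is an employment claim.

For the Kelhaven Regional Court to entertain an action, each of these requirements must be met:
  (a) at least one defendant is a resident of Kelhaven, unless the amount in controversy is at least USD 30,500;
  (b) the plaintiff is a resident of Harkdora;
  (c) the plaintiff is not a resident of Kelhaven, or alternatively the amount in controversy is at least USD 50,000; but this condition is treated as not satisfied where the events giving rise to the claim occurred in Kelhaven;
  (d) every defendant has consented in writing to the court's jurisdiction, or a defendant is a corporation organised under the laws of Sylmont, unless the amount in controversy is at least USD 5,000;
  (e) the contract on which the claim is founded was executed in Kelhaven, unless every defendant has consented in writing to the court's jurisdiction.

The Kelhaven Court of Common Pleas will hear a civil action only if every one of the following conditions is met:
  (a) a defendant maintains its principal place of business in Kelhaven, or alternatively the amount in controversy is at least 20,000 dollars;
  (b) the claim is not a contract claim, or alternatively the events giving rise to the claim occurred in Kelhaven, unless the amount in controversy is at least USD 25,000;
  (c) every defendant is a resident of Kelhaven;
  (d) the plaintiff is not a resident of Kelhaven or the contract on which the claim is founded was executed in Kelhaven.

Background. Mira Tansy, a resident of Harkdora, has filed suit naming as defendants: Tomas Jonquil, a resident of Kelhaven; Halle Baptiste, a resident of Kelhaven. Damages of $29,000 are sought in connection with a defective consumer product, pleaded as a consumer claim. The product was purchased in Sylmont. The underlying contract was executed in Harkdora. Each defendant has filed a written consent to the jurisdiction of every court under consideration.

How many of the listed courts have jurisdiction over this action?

The Civil Court of Orinley:
  (a) The claim is a consumer claim, not a tort claim. Condition met.
  (b) The plaintiff resides in Harkdora, which is not Orinley — that alternative is enough. Satisfied.
  → All conditions met; jurisdiction exists.
The Sylmont High Bench:
  (a) Every defendant has filed written consent, so this disjunct is met. And the carve-out is inapplicable — the defendants reside as follows — Tomas Jonquil in Kelhaven, Halle Baptiste in Kelhaven — not all in Sylmont. Condition met.
  (b) The claim is a consumer claim, not an employment claim, which satisfies one of the alternatives. Condition met.
  (c) No defendant is a corporation; the amount in controversy is 29,000 dollars, above the $15,000 ceiling — none of the alternatives is met. However, the operative events occurred in Sylmont, so the 'unless' proviso supplies this condition. Condition met.
  (d) The plaintiff resides in Harkdora, which is not Sylmont. Condition met.
  → The court has jurisdiction.
The Kelhaven Regional Court:
  (a) Tomas Jonquil resides in Kelhaven. Met.
  (b) The plaintiff resides in Harkdora. Condition met.
  (c) The plaintiff resides in Harkdora, which is not Kelhaven, so one alternative holds. And the carve-out is inapplicable — the operative events occurred in Sylmont, not Kelhaven. Satisfied.
  (d) Every defendant has filed written consent, so this disjunct is met. Condition met.
  (e) The contract was executed in Harkdora, not Kelhaven. However, every defendant has filed written consent, so the 'unless' proviso supplies this condition. Condition met.
  → Every requirement is satisfied — jurisdiction.
The Kelhaven Court of Common Pleas:
  (a) The amount in controversy is USD 29,000, which meets the 20,000 dollars floor, so this disjunct is met. Met.
  (b) The claim is a consumer claim, not a contract claim, so one alternative holds. Met.
  (c) The defendants reside as follows — Tomas Jonquil in Kelhaven, Halle Baptiste in Kelhaven — all in Kelhaven. Satisfied.
  (d) The plaintiff resides in Harkdora, which is not Kelhaven, so one alternative holds. Condition met.
  → Jurisdiction lies.
Courts with jurisdiction: the Civil Court of Orinley, the Sylmont High Bench, the Kelhaven Regional Court, the Kelhaven Court of Common Pleas — 4 in total.

4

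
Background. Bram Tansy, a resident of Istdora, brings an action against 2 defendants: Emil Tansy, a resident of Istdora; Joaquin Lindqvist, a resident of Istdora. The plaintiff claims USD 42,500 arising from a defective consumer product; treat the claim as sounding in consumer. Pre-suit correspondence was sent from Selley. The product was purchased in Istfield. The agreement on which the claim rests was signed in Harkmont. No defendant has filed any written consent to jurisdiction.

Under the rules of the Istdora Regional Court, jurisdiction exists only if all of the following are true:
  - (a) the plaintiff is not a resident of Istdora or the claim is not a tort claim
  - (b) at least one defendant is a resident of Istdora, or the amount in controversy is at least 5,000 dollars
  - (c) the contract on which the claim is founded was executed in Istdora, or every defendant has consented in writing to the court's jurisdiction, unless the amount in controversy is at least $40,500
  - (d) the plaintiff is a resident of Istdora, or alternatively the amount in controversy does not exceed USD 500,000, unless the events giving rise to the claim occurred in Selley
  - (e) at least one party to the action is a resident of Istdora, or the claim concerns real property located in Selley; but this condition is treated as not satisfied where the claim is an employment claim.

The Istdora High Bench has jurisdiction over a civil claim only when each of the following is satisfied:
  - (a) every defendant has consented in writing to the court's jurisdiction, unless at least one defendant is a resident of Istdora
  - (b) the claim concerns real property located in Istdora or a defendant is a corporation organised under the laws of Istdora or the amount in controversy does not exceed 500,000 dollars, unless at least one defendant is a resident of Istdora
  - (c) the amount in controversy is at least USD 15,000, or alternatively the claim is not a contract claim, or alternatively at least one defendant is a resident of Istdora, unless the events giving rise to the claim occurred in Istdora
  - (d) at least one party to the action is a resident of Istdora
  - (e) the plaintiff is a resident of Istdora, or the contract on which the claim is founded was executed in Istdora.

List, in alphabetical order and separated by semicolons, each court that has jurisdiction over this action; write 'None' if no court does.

the Istdora High Bench; the Istdora Regional Court

The Istdora Regional Court:
  (a) The claim is a consumer claim, not a tort claim — that alternative is enough. Met.
  (b) Emil Tansy resides in Istdora, so this disjunct is met. Satisfied.
  (c) The contract was executed in Harkmont, not Istdora; no such written consent has been filed — every alternative fails. The proviso rescues it, though: the amount in controversy is 42,500 dollars, which meets the $40,500 floor. Condition met.
  (d) The plaintiff resides in Istdora — that alternative is enough. Met.
  (e) Bram Tansy resides in Istdora, so this disjunct is met. And the carve-out is inapplicable — the claim is a consumer claim, not an employment claim. Satisfied.
  → Jurisdiction lies.
The Istdora High Bench:
  (a) No such written consent has been filed. The proviso rescues it, though: Emil Tansy resides in Istdora. Satisfied.
  (b) The amount in controversy is USD 42,500, within the USD 500,000 ceiling, so this disjunct is met. Condition met.
  (c) The amount in controversy is $42,500, which meets the 15,000 dollars floor — that alternative is enough. Satisfied.
  (d) Bram Tansy resides in Istdora. Satisfied.
  (e) The plaintiff resides in Istdora — that alternative is enough. Met.
  → All conditions met; jurisdiction exists.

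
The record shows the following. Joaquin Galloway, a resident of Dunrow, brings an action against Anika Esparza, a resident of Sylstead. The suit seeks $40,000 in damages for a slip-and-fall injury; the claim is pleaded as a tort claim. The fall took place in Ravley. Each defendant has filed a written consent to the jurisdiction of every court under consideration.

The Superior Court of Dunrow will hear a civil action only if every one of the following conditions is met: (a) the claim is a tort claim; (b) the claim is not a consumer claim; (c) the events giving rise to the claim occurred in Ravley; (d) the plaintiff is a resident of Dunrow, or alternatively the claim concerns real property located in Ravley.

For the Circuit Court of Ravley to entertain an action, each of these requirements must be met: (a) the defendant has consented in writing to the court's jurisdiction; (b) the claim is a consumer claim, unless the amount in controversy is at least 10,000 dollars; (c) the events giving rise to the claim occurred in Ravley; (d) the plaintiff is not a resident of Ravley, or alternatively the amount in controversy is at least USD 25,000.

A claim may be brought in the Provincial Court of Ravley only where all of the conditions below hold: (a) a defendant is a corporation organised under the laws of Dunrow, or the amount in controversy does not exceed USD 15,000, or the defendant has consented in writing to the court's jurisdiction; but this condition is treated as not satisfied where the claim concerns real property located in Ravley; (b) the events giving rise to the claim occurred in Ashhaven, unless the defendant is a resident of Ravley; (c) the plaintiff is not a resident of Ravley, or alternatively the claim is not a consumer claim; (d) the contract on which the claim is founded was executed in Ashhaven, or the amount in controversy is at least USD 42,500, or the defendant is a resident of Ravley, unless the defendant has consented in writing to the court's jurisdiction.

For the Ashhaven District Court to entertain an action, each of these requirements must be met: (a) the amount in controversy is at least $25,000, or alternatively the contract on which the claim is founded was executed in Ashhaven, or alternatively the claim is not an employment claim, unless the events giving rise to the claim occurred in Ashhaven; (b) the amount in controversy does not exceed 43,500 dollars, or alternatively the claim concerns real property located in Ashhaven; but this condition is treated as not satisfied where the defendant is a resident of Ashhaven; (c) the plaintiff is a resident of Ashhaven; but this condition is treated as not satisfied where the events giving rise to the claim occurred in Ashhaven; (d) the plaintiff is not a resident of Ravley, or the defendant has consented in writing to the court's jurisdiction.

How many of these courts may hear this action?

The Superior Court of Dunrow:
  (a) The claim is a tort claim. Condition met.
  (b) The claim is a tort claim, not a consumer claim. Satisfied.
  (c) The operative events occurred in Ravley. Satisfied.
  (d) The plaintiff resides in Dunrow, so one alternative holds. Satisfied.
  → Every requirement is satisfied — jurisdiction.
The Circuit Court of Ravley:
  (a) Every defendant has filed written consent. Satisfied.
  (b) The claim is a tort claim, not a consumer claim. However, the amount in controversy is $40,000, which meets the 10,000 dollars floor, so the 'unless' proviso supplies this condition. Condition met.
  (c) The operative events occurred in Ravley. Condition met.
  (d) The plaintiff resides in Dunrow, which is not Ravley — that alternative is enough. Met.
  → The court has jurisdiction.
The Provincial Court of Ravley:
  (a) Every defendant has filed written consent, so this disjunct is met. The carve-out does not apply: the claim does not concern real property. Satisfied.
  (b) The operative events occurred in Ravley, not Ashhaven. And the defendant resides in Sylstead, not Ravley, so the proviso does not save it. Not satisfied.
  (c) The plaintiff resides in Dunrow, which is not Ravley, so one alternative holds. Satisfied.
  (d) No contract (and hence no place of execution) is alleged; the amount in controversy is USD 40,000, below the 42,500 dollars floor; the defendant resides in Sylstead, not Ravley — no alternative holds. The proviso rescues it, though: every defendant has filed written consent. Satisfied.
  → At least one condition fails; no jurisdiction.
The Ashhaven District Court:
  (a) The amount in controversy is USD 40,000, which meets the USD 25,000 floor, so this disjunct is met. Met.
  (b) The amount in controversy is 40,000 dollars, within the 43,500 dollars ceiling, which satisfies one of the alternatives. The exception is not triggered, since the defendant resides in Sylstead, not Ashhaven. Satisfied.
  (c) The plaintiff resides in Dunrow, not Ashhaven. Fails.
  (d) The plaintiff resides in Dunrow, which is not Ravley, so this disjunct is met. Met.
  → Not every requirement is met — no jurisdiction.
Courts with jurisdiction: the Superior Court of Dunrow, the Circuit Court of Ravley — 2 in total.

2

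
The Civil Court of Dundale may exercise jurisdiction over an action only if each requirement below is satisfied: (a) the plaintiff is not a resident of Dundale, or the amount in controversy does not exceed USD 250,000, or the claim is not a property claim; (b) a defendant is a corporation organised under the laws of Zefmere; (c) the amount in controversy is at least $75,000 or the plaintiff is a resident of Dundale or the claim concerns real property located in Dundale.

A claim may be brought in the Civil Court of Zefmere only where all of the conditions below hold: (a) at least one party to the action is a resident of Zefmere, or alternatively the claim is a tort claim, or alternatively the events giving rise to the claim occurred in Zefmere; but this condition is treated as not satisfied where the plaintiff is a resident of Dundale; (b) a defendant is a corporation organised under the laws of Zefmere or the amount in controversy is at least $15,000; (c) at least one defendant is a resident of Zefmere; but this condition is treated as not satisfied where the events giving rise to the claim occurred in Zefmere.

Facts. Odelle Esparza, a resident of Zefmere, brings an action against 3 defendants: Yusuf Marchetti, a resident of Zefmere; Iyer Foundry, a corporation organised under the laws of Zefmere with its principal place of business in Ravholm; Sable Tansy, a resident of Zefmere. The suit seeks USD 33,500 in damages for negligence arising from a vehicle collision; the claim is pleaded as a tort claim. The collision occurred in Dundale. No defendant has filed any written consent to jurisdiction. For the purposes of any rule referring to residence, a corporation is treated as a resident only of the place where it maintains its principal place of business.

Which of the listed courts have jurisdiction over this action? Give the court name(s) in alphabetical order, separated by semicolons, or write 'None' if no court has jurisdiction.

the Civil Court of Zefmere

The Civil Court of Dundale:
  (a) The plaintiff resides in Zefmere, which is not Dundale, so one alternative holds. Met.
  (b) Iyer Foundry is organised under the laws of Zefmere. Condition met.
  (c) The amount in controversy is 33,500 dollars, below the $75,000 floor; the plaintiff resides in Zefmere, not Dundale; the claim does not concern real property — none of the alternatives is met. Not met.
  → Not every requirement is met — no jurisdiction.
The Civil Court of Zefmere:
  (a) Odelle Esparza resides in Zefmere, which satisfies one of the alternatives. And the carve-out is inapplicable — the plaintiff resides in Zefmere, not Dundale. Satisfied.
  (b) Iyer Foundry is organised under the laws of Zefmere — that alternative is enough. Met.
  (c) Yusuf Marchetti resides in Zefmere. The carve-out does not apply: the operative events occurred in Dundale, not Zefmere. Met.
  → All conditions met; jurisdiction exists.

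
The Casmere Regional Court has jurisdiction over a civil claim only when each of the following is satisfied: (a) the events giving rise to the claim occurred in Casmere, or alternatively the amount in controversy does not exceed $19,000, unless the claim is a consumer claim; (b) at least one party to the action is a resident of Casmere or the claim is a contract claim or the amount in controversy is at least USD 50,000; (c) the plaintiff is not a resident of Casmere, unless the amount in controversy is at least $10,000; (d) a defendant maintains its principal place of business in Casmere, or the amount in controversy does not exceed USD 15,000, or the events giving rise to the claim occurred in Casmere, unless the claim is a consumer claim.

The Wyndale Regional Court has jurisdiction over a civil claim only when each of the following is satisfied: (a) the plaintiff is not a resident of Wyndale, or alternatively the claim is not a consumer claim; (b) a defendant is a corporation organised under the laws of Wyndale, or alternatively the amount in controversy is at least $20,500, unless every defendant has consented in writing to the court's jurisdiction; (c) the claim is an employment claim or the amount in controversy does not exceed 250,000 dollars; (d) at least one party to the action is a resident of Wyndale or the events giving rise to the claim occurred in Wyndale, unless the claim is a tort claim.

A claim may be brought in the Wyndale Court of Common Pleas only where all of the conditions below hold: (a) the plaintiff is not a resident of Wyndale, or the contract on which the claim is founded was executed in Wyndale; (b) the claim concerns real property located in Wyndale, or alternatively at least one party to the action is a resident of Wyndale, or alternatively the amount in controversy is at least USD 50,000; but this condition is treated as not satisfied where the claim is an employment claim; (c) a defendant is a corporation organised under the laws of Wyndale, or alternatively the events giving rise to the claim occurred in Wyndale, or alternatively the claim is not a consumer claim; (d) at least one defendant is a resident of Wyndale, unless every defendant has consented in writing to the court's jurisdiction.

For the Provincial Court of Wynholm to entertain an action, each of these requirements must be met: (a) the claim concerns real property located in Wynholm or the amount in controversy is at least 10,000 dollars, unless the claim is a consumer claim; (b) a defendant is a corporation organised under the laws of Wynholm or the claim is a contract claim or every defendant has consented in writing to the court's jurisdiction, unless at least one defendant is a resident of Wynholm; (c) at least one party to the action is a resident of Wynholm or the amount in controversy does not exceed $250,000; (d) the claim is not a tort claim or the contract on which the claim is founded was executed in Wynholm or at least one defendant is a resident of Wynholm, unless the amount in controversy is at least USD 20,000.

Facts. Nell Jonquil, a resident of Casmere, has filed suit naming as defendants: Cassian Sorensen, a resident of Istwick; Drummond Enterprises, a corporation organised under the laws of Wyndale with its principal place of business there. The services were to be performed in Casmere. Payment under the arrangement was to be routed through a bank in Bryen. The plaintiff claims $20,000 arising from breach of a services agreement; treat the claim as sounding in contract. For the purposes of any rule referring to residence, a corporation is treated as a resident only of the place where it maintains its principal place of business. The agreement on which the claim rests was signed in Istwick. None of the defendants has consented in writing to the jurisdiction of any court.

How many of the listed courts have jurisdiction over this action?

The Casmere Regional Court:
  (a) The operative events occurred in Casmere, which satisfies one of the alternatives. Satisfied.
  (b) Nell Jonquil resides in Casmere — that alternative is enough. Condition met.
  (c) The plaintiff resides in Casmere. But the amount in controversy is USD 20,000, which meets the 10,000 dollars floor, and the 'unless' clause therefore excuses the requirement. Met.
  (d) The operative events occurred in Casmere, which satisfies one of the alternatives. Met.
  → The court has jurisdiction.
The Wyndale Regional Court:
  (a) The plaintiff resides in Casmere, which is not Wyndale, so this disjunct is met. Satisfied.
  (b) Drummond Enterprises is organised under the laws of Wyndale, so one alternative holds. Condition met.
  (c) The amount in controversy is USD 20,000, within the $250,000 ceiling, which satisfies one of the alternatives. Met.
  (d) Drummond Enterprises resides in Wyndale, so this disjunct is met. Condition met.
  → The court has jurisdiction.
The Wyndale Court of Common Pleas:
  (a) The plaintiff resides in Casmere, which is not Wyndale — that alternative is enough. Satisfied.
  (b) Drummond Enterprises resides in Wyndale, which satisfies one of the alternatives. The exception is not triggered, since the claim is a contract claim, not an employment claim. Satisfied.
  (c) Drummond Enterprises is organised under the laws of Wyndale, so one alternative holds. Satisfied.
  (d) Drummond Enterprises resides in Wyndale. Satisfied.
  → Every requirement is satisfied — jurisdiction.
The Provincial Court of Wynholm:
  (a) The amount in controversy is $20,000, which meets the $10,000 floor, so this disjunct is met. Met.
  (b) The claim is a contract claim, so this disjunct is met. Satisfied.
  (c) The amount in controversy is USD 20,000, within the 250,000 dollars ceiling — that alternative is enough. Condition met.
  (d) The claim is a contract claim, not a tort claim, which satisfies one of the alternatives. Satisfied.
  → All conditions met; jurisdiction exists.
Courts with jurisdiction: the Casmere Regional Court, the Wyndale Regional Court, the Wyndale Court of Common Pleas, the Provincial Court of Wynholm — 4 in total.

4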